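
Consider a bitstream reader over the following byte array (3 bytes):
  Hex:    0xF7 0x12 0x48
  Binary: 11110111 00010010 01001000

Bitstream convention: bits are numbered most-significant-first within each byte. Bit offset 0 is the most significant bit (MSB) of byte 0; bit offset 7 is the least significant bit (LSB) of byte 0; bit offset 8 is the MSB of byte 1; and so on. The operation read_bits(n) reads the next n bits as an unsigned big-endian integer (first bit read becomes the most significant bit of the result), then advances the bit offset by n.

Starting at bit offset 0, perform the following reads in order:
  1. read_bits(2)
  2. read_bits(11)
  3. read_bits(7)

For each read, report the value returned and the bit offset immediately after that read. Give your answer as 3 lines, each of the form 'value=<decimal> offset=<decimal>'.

Read 1: bits[0:2] width=2 -> value=3 (bin 11); offset now 2 = byte 0 bit 2; 22 bits remain
Read 2: bits[2:13] width=11 -> value=1762 (bin 11011100010); offset now 13 = byte 1 bit 5; 11 bits remain
Read 3: bits[13:20] width=7 -> value=36 (bin 0100100); offset now 20 = byte 2 bit 4; 4 bits remain

Answer: value=3 offset=2
value=1762 offset=13
value=36 offset=20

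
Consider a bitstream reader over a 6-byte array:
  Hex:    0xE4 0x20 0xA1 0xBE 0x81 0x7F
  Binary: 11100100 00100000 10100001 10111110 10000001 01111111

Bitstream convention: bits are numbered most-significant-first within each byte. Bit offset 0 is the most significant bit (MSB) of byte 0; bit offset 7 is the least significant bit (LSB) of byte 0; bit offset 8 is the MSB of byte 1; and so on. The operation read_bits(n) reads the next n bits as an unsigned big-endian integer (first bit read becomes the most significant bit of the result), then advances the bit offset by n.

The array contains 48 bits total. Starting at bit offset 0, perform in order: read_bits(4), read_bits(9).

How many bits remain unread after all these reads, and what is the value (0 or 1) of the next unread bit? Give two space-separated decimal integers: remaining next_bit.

Answer: 35 0

Derivation:
Read 1: bits[0:4] width=4 -> value=14 (bin 1110); offset now 4 = byte 0 bit 4; 44 bits remain
Read 2: bits[4:13] width=9 -> value=132 (bin 010000100); offset now 13 = byte 1 bit 5; 35 bits remain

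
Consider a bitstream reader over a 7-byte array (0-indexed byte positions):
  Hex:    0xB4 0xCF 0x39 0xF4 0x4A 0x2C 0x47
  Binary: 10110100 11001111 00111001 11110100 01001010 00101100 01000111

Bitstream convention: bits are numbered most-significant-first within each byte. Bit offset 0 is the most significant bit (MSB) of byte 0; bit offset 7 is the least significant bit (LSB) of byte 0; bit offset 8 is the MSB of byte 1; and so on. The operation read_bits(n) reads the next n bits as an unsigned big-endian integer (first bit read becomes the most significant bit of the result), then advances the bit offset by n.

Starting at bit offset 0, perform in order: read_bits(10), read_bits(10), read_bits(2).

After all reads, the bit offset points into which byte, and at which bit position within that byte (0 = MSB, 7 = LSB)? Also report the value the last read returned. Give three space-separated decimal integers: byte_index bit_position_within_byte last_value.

Answer: 2 6 2

Derivation:
Read 1: bits[0:10] width=10 -> value=723 (bin 1011010011); offset now 10 = byte 1 bit 2; 46 bits remain
Read 2: bits[10:20] width=10 -> value=243 (bin 0011110011); offset now 20 = byte 2 bit 4; 36 bits remain
Read 3: bits[20:22] width=2 -> value=2 (bin 10); offset now 22 = byte 2 bit 6; 34 bits remain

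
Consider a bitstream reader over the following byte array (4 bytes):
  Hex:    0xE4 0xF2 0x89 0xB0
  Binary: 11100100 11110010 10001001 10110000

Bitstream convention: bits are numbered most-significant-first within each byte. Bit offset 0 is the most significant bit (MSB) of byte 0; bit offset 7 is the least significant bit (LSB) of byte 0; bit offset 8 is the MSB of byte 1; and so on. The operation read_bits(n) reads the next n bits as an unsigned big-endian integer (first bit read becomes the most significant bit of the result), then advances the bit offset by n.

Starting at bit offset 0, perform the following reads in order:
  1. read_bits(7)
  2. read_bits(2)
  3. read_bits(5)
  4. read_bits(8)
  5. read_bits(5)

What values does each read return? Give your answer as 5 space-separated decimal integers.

Answer: 114 1 28 162 13

Derivation:
Read 1: bits[0:7] width=7 -> value=114 (bin 1110010); offset now 7 = byte 0 bit 7; 25 bits remain
Read 2: bits[7:9] width=2 -> value=1 (bin 01); offset now 9 = byte 1 bit 1; 23 bits remain
Read 3: bits[9:14] width=5 -> value=28 (bin 11100); offset now 14 = byte 1 bit 6; 18 bits remain
Read 4: bits[14:22] width=8 -> value=162 (bin 10100010); offset now 22 = byte 2 bit 6; 10 bits remain
Read 5: bits[22:27] width=5 -> value=13 (bin 01101); offset now 27 = byte 3 bit 3; 5 bits remain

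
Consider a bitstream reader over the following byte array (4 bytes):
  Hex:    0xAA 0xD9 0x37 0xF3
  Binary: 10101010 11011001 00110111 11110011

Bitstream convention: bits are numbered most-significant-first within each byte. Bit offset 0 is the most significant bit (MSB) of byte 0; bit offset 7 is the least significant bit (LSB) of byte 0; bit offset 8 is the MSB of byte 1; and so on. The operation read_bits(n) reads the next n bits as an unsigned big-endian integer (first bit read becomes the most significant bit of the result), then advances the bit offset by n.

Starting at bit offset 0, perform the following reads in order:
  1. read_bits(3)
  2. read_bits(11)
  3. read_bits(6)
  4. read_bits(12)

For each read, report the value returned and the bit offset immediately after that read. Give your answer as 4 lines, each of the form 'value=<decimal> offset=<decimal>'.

Answer: value=5 offset=3
value=694 offset=14
value=19 offset=20
value=2035 offset=32

Derivation:
Read 1: bits[0:3] width=3 -> value=5 (bin 101); offset now 3 = byte 0 bit 3; 29 bits remain
Read 2: bits[3:14] width=11 -> value=694 (bin 01010110110); offset now 14 = byte 1 bit 6; 18 bits remain
Read 3: bits[14:20] width=6 -> value=19 (bin 010011); offset now 20 = byte 2 bit 4; 12 bits remain
Read 4: bits[20:32] width=12 -> value=2035 (bin 011111110011); offset now 32 = byte 4 bit 0; 0 bits remain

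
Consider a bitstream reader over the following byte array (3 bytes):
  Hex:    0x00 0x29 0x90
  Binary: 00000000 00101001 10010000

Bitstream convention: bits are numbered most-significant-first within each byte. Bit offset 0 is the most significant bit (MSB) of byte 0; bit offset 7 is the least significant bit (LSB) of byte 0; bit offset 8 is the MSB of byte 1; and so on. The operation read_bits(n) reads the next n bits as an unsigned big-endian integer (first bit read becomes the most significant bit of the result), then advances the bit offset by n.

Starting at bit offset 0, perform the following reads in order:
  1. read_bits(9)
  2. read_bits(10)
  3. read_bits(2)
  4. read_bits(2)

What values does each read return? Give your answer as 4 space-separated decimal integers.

Answer: 0 332 2 0

Derivation:
Read 1: bits[0:9] width=9 -> value=0 (bin 000000000); offset now 9 = byte 1 bit 1; 15 bits remain
Read 2: bits[9:19] width=10 -> value=332 (bin 0101001100); offset now 19 = byte 2 bit 3; 5 bits remain
Read 3: bits[19:21] width=2 -> value=2 (bin 10); offset now 21 = byte 2 bit 5; 3 bits remain
Read 4: bits[21:23] width=2 -> value=0 (bin 00); offset now 23 = byte 2 bit 7; 1 bits remain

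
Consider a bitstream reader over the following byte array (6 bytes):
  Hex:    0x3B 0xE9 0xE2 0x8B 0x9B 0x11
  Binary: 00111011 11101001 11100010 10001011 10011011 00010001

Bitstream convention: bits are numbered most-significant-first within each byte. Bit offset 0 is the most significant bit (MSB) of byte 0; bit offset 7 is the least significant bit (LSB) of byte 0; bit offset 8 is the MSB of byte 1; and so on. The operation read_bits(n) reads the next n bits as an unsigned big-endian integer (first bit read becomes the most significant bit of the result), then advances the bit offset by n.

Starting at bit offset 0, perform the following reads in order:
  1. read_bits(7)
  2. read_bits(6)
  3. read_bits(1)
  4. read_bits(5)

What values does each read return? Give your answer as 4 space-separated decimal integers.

Answer: 29 61 0 15

Derivation:
Read 1: bits[0:7] width=7 -> value=29 (bin 0011101); offset now 7 = byte 0 bit 7; 41 bits remain
Read 2: bits[7:13] width=6 -> value=61 (bin 111101); offset now 13 = byte 1 bit 5; 35 bits remain
Read 3: bits[13:14] width=1 -> value=0 (bin 0); offset now 14 = byte 1 bit 6; 34 bits remain
Read 4: bits[14:19] width=5 -> value=15 (bin 01111); offset now 19 = byte 2 bit 3; 29 bits remain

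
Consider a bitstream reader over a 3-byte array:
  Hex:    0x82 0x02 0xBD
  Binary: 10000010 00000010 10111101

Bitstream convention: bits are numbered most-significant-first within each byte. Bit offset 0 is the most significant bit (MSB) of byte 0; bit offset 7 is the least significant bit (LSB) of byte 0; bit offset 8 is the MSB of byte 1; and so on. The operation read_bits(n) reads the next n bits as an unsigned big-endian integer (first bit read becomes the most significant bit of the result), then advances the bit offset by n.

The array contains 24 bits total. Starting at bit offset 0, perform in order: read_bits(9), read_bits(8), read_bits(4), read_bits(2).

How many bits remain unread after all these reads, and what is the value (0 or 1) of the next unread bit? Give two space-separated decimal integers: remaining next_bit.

Answer: 1 1

Derivation:
Read 1: bits[0:9] width=9 -> value=260 (bin 100000100); offset now 9 = byte 1 bit 1; 15 bits remain
Read 2: bits[9:17] width=8 -> value=5 (bin 00000101); offset now 17 = byte 2 bit 1; 7 bits remain
Read 3: bits[17:21] width=4 -> value=7 (bin 0111); offset now 21 = byte 2 bit 5; 3 bits remain
Read 4: bits[21:23] width=2 -> value=2 (bin 10); offset now 23 = byte 2 bit 7; 1 bits remain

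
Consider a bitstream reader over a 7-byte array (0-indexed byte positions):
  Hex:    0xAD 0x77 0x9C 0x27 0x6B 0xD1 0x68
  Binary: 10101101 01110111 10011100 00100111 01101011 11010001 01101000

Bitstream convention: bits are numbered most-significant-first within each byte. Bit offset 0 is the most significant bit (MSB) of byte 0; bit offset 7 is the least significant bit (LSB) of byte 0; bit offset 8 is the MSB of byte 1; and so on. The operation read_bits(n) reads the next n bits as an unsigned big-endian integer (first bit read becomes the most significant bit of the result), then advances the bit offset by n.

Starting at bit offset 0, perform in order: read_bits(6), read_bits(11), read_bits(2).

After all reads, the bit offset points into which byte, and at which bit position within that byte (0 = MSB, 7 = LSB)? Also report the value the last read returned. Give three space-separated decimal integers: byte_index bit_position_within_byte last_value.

Read 1: bits[0:6] width=6 -> value=43 (bin 101011); offset now 6 = byte 0 bit 6; 50 bits remain
Read 2: bits[6:17] width=11 -> value=751 (bin 01011101111); offset now 17 = byte 2 bit 1; 39 bits remain
Read 3: bits[17:19] width=2 -> value=0 (bin 00); offset now 19 = byte 2 bit 3; 37 bits remain

Answer: 2 3 0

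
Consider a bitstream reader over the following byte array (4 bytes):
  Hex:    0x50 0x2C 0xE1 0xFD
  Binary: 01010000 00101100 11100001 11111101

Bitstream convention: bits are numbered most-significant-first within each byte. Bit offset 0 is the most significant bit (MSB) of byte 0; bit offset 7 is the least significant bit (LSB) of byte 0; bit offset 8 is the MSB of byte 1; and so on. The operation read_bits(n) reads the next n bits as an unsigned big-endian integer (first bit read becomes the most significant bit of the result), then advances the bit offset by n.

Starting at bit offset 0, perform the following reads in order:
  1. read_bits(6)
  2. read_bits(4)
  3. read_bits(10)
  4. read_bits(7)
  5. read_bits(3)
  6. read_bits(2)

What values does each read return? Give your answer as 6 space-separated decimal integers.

Read 1: bits[0:6] width=6 -> value=20 (bin 010100); offset now 6 = byte 0 bit 6; 26 bits remain
Read 2: bits[6:10] width=4 -> value=0 (bin 0000); offset now 10 = byte 1 bit 2; 22 bits remain
Read 3: bits[10:20] width=10 -> value=718 (bin 1011001110); offset now 20 = byte 2 bit 4; 12 bits remain
Read 4: bits[20:27] width=7 -> value=15 (bin 0001111); offset now 27 = byte 3 bit 3; 5 bits remain
Read 5: bits[27:30] width=3 -> value=7 (bin 111); offset now 30 = byte 3 bit 6; 2 bits remain
Read 6: bits[30:32] width=2 -> value=1 (bin 01); offset now 32 = byte 4 bit 0; 0 bits remain

Answer: 20 0 718 15 7 1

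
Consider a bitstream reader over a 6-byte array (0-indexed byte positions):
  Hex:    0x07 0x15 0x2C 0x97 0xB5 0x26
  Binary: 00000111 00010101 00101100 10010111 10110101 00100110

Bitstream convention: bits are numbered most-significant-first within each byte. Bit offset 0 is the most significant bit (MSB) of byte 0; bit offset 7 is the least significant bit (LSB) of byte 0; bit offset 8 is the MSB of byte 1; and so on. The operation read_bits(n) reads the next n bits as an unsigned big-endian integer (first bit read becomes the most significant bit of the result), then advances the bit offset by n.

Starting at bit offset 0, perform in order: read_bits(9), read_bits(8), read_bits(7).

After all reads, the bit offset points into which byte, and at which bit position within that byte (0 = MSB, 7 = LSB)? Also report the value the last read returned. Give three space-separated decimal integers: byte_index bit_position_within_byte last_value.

Read 1: bits[0:9] width=9 -> value=14 (bin 000001110); offset now 9 = byte 1 bit 1; 39 bits remain
Read 2: bits[9:17] width=8 -> value=42 (bin 00101010); offset now 17 = byte 2 bit 1; 31 bits remain
Read 3: bits[17:24] width=7 -> value=44 (bin 0101100); offset now 24 = byte 3 bit 0; 24 bits remain

Answer: 3 0 44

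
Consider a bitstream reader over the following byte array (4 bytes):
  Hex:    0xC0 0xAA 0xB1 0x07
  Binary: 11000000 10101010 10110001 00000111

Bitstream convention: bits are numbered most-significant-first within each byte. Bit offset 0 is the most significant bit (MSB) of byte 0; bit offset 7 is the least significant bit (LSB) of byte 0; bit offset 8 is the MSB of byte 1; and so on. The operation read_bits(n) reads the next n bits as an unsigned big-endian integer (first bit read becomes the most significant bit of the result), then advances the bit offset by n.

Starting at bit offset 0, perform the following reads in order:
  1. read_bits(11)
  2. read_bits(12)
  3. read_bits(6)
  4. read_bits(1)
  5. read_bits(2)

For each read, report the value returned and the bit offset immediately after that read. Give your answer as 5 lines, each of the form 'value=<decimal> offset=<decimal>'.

Answer: value=1541 offset=11
value=1368 offset=23
value=32 offset=29
value=1 offset=30
value=3 offset=32

Derivation:
Read 1: bits[0:11] width=11 -> value=1541 (bin 11000000101); offset now 11 = byte 1 bit 3; 21 bits remain
Read 2: bits[11:23] width=12 -> value=1368 (bin 010101011000); offset now 23 = byte 2 bit 7; 9 bits remain
Read 3: bits[23:29] width=6 -> value=32 (bin 100000); offset now 29 = byte 3 bit 5; 3 bits remain
Read 4: bits[29:30] width=1 -> value=1 (bin 1); offset now 30 = byte 3 bit 6; 2 bits remain
Read 5: bits[30:32] width=2 -> value=3 (bin 11); offset now 32 = byte 4 bit 0; 0 bits remain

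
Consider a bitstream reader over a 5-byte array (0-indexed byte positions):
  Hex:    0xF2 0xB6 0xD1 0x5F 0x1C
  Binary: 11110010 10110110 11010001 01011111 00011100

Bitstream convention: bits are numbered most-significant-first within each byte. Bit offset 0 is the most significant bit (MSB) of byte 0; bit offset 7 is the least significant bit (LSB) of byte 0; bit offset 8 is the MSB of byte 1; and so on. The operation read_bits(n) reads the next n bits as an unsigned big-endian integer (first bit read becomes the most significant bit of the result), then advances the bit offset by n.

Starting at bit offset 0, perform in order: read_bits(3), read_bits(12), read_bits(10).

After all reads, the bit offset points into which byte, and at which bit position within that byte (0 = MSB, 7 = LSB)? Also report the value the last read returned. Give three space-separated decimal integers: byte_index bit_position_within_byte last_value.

Read 1: bits[0:3] width=3 -> value=7 (bin 111); offset now 3 = byte 0 bit 3; 37 bits remain
Read 2: bits[3:15] width=12 -> value=2395 (bin 100101011011); offset now 15 = byte 1 bit 7; 25 bits remain
Read 3: bits[15:25] width=10 -> value=418 (bin 0110100010); offset now 25 = byte 3 bit 1; 15 bits remain

Answer: 3 1 418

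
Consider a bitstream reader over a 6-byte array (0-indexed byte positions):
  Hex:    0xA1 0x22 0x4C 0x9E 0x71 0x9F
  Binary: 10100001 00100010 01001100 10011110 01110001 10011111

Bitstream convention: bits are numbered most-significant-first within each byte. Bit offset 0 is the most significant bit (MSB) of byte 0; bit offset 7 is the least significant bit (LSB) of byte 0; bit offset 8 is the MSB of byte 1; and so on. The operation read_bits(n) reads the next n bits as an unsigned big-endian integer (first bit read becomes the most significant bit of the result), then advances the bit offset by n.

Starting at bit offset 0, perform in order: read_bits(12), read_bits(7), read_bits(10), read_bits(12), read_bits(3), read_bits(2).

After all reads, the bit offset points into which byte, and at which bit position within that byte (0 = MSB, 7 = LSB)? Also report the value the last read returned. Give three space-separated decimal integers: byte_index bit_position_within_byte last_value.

Read 1: bits[0:12] width=12 -> value=2578 (bin 101000010010); offset now 12 = byte 1 bit 4; 36 bits remain
Read 2: bits[12:19] width=7 -> value=18 (bin 0010010); offset now 19 = byte 2 bit 3; 29 bits remain
Read 3: bits[19:29] width=10 -> value=403 (bin 0110010011); offset now 29 = byte 3 bit 5; 19 bits remain
Read 4: bits[29:41] width=12 -> value=3299 (bin 110011100011); offset now 41 = byte 5 bit 1; 7 bits remain
Read 5: bits[41:44] width=3 -> value=1 (bin 001); offset now 44 = byte 5 bit 4; 4 bits remain
Read 6: bits[44:46] width=2 -> value=3 (bin 11); offset now 46 = byte 5 bit 6; 2 bits remain

Answer: 5 6 3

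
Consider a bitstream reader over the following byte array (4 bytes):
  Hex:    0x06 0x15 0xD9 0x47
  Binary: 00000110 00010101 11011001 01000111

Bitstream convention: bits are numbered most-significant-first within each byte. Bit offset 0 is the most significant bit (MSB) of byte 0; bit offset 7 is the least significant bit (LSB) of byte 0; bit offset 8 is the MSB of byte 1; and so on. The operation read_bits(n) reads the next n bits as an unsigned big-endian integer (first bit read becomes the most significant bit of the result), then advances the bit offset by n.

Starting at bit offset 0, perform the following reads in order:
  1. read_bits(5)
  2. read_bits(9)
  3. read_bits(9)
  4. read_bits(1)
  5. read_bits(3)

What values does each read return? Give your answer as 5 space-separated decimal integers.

Read 1: bits[0:5] width=5 -> value=0 (bin 00000); offset now 5 = byte 0 bit 5; 27 bits remain
Read 2: bits[5:14] width=9 -> value=389 (bin 110000101); offset now 14 = byte 1 bit 6; 18 bits remain
Read 3: bits[14:23] width=9 -> value=236 (bin 011101100); offset now 23 = byte 2 bit 7; 9 bits remain
Read 4: bits[23:24] width=1 -> value=1 (bin 1); offset now 24 = byte 3 bit 0; 8 bits remain
Read 5: bits[24:27] width=3 -> value=2 (bin 010); offset now 27 = byte 3 bit 3; 5 bits remain

Answer: 0 389 236 1 2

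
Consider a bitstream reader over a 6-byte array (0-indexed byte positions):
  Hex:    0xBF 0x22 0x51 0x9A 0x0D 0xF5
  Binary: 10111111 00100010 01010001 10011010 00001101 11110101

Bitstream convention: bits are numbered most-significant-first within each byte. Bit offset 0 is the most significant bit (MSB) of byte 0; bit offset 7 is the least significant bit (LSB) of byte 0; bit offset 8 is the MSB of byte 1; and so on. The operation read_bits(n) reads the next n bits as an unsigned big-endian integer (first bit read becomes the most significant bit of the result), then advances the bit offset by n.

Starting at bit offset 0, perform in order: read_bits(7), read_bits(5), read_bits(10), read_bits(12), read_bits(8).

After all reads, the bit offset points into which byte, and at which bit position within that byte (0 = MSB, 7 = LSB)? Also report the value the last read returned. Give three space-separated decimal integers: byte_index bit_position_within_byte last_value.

Read 1: bits[0:7] width=7 -> value=95 (bin 1011111); offset now 7 = byte 0 bit 7; 41 bits remain
Read 2: bits[7:12] width=5 -> value=18 (bin 10010); offset now 12 = byte 1 bit 4; 36 bits remain
Read 3: bits[12:22] width=10 -> value=148 (bin 0010010100); offset now 22 = byte 2 bit 6; 26 bits remain
Read 4: bits[22:34] width=12 -> value=1640 (bin 011001101000); offset now 34 = byte 4 bit 2; 14 bits remain
Read 5: bits[34:42] width=8 -> value=55 (bin 00110111); offset now 42 = byte 5 bit 2; 6 bits remain

Answer: 5 2 55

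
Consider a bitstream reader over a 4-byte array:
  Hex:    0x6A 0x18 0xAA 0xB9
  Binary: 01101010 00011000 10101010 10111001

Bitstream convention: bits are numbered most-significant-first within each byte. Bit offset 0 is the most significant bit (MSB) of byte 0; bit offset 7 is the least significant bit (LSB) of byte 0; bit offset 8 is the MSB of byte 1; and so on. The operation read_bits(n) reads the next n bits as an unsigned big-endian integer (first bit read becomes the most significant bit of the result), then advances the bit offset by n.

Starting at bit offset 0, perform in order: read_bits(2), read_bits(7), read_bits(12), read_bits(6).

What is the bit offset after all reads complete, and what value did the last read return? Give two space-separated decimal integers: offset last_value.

Read 1: bits[0:2] width=2 -> value=1 (bin 01); offset now 2 = byte 0 bit 2; 30 bits remain
Read 2: bits[2:9] width=7 -> value=84 (bin 1010100); offset now 9 = byte 1 bit 1; 23 bits remain
Read 3: bits[9:21] width=12 -> value=789 (bin 001100010101); offset now 21 = byte 2 bit 5; 11 bits remain
Read 4: bits[21:27] width=6 -> value=21 (bin 010101); offset now 27 = byte 3 bit 3; 5 bits remain

Answer: 27 21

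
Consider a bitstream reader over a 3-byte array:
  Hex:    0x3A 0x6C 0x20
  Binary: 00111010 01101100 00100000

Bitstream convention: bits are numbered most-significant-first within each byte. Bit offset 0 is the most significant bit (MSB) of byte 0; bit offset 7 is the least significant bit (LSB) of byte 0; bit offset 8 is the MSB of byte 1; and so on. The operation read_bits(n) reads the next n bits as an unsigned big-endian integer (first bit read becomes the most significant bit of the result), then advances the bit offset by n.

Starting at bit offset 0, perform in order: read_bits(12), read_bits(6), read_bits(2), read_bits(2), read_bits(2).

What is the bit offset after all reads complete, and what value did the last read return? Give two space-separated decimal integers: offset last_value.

Answer: 24 0

Derivation:
Read 1: bits[0:12] width=12 -> value=934 (bin 001110100110); offset now 12 = byte 1 bit 4; 12 bits remain
Read 2: bits[12:18] width=6 -> value=48 (bin 110000); offset now 18 = byte 2 bit 2; 6 bits remain
Read 3: bits[18:20] width=2 -> value=2 (bin 10); offset now 20 = byte 2 bit 4; 4 bits remain
Read 4: bits[20:22] width=2 -> value=0 (bin 00); offset now 22 = byte 2 bit 6; 2 bits remain
Read 5: bits[22:24] width=2 -> value=0 (bin 00); offset now 24 = byte 3 bit 0; 0 bits remain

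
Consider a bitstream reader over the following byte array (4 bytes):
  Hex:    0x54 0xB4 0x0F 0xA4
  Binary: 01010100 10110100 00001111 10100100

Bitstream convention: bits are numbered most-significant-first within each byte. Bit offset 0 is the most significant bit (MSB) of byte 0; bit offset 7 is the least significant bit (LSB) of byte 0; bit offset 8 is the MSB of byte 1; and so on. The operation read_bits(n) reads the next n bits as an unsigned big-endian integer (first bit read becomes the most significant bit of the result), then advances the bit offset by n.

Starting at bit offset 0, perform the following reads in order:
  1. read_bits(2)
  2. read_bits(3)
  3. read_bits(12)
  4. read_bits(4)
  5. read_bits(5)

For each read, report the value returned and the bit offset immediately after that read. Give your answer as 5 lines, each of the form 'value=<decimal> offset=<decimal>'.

Read 1: bits[0:2] width=2 -> value=1 (bin 01); offset now 2 = byte 0 bit 2; 30 bits remain
Read 2: bits[2:5] width=3 -> value=2 (bin 010); offset now 5 = byte 0 bit 5; 27 bits remain
Read 3: bits[5:17] width=12 -> value=2408 (bin 100101101000); offset now 17 = byte 2 bit 1; 15 bits remain
Read 4: bits[17:21] width=4 -> value=1 (bin 0001); offset now 21 = byte 2 bit 5; 11 bits remain
Read 5: bits[21:26] width=5 -> value=30 (bin 11110); offset now 26 = byte 3 bit 2; 6 bits remain

Answer: value=1 offset=2
value=2 offset=5
value=2408 offset=17
value=1 offset=21
value=30 offset=26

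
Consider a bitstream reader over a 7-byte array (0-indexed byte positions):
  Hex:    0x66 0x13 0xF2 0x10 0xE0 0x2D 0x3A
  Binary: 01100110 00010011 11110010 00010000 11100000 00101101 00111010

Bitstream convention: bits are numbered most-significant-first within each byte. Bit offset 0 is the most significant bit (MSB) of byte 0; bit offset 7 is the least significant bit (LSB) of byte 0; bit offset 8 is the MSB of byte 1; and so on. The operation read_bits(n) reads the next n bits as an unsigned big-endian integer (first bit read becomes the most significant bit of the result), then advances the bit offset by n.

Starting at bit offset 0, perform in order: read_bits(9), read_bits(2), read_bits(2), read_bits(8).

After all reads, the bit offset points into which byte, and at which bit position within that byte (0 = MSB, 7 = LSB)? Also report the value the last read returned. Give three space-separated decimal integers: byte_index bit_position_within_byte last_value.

Answer: 2 5 126

Derivation:
Read 1: bits[0:9] width=9 -> value=204 (bin 011001100); offset now 9 = byte 1 bit 1; 47 bits remain
Read 2: bits[9:11] width=2 -> value=0 (bin 00); offset now 11 = byte 1 bit 3; 45 bits remain
Read 3: bits[11:13] width=2 -> value=2 (bin 10); offset now 13 = byte 1 bit 5; 43 bits remain
Read 4: bits[13:21] width=8 -> value=126 (bin 01111110); offset now 21 = byte 2 bit 5; 35 bits remain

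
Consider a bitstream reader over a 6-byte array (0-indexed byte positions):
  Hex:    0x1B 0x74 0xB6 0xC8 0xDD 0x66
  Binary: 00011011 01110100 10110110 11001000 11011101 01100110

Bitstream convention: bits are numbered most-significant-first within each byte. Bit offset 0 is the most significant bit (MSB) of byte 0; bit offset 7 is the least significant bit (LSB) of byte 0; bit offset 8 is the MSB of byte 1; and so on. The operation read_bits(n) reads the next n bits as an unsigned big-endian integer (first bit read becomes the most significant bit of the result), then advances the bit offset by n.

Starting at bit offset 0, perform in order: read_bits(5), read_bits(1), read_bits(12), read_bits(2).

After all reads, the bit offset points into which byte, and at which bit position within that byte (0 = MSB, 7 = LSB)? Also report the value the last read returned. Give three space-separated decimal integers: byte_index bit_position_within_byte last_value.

Answer: 2 4 3

Derivation:
Read 1: bits[0:5] width=5 -> value=3 (bin 00011); offset now 5 = byte 0 bit 5; 43 bits remain
Read 2: bits[5:6] width=1 -> value=0 (bin 0); offset now 6 = byte 0 bit 6; 42 bits remain
Read 3: bits[6:18] width=12 -> value=3538 (bin 110111010010); offset now 18 = byte 2 bit 2; 30 bits remain
Read 4: bits[18:20] width=2 -> value=3 (bin 11); offset now 20 = byte 2 bit 4; 28 bits remain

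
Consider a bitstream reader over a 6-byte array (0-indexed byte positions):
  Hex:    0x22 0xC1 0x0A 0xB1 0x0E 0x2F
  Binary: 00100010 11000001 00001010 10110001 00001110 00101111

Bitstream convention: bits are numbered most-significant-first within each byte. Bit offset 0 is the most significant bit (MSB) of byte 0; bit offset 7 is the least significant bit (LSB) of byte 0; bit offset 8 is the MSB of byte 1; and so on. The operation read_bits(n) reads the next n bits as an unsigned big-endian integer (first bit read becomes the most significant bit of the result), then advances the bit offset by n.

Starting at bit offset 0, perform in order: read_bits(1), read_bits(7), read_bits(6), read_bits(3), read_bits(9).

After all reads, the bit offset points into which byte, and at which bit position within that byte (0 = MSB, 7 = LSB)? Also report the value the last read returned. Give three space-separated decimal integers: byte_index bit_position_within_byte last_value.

Answer: 3 2 42

Derivation:
Read 1: bits[0:1] width=1 -> value=0 (bin 0); offset now 1 = byte 0 bit 1; 47 bits remain
Read 2: bits[1:8] width=7 -> value=34 (bin 0100010); offset now 8 = byte 1 bit 0; 40 bits remain
Read 3: bits[8:14] width=6 -> value=48 (bin 110000); offset now 14 = byte 1 bit 6; 34 bits remain
Read 4: bits[14:17] width=3 -> value=2 (bin 010); offset now 17 = byte 2 bit 1; 31 bits remain
Read 5: bits[17:26] width=9 -> value=42 (bin 000101010); offset now 26 = byte 3 bit 2; 22 bits remain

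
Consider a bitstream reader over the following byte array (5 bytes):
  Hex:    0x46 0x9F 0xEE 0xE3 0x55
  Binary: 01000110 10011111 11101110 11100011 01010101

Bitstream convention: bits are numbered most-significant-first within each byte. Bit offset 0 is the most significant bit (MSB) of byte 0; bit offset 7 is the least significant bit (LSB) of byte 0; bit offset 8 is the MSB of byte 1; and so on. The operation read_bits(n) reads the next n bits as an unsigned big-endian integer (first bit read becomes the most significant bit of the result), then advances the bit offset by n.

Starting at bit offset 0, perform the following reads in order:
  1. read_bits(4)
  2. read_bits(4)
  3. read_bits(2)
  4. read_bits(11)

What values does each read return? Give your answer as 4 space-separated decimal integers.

Read 1: bits[0:4] width=4 -> value=4 (bin 0100); offset now 4 = byte 0 bit 4; 36 bits remain
Read 2: bits[4:8] width=4 -> value=6 (bin 0110); offset now 8 = byte 1 bit 0; 32 bits remain
Read 3: bits[8:10] width=2 -> value=2 (bin 10); offset now 10 = byte 1 bit 2; 30 bits remain
Read 4: bits[10:21] width=11 -> value=1021 (bin 01111111101); offset now 21 = byte 2 bit 5; 19 bits remain

Answer: 4 6 2 1021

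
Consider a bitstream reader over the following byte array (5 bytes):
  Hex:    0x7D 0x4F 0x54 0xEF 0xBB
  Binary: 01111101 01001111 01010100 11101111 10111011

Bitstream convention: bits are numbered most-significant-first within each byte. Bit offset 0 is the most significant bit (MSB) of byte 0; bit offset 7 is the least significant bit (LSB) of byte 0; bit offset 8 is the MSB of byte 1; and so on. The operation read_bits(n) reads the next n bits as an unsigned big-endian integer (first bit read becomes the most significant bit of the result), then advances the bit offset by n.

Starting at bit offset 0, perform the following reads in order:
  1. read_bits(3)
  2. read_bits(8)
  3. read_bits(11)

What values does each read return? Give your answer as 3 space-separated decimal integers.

Read 1: bits[0:3] width=3 -> value=3 (bin 011); offset now 3 = byte 0 bit 3; 37 bits remain
Read 2: bits[3:11] width=8 -> value=234 (bin 11101010); offset now 11 = byte 1 bit 3; 29 bits remain
Read 3: bits[11:22] width=11 -> value=981 (bin 01111010101); offset now 22 = byte 2 bit 6; 18 bits remain

Answer: 3 234 981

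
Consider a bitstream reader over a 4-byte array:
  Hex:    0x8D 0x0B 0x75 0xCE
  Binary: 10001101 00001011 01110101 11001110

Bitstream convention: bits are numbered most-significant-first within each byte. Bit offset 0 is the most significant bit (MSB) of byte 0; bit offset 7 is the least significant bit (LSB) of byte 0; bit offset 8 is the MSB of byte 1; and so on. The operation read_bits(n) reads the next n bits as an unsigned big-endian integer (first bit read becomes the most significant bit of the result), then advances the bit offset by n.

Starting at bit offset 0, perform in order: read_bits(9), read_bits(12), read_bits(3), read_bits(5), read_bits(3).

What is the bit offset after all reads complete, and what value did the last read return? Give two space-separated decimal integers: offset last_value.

Read 1: bits[0:9] width=9 -> value=282 (bin 100011010); offset now 9 = byte 1 bit 1; 23 bits remain
Read 2: bits[9:21] width=12 -> value=366 (bin 000101101110); offset now 21 = byte 2 bit 5; 11 bits remain
Read 3: bits[21:24] width=3 -> value=5 (bin 101); offset now 24 = byte 3 bit 0; 8 bits remain
Read 4: bits[24:29] width=5 -> value=25 (bin 11001); offset now 29 = byte 3 bit 5; 3 bits remain
Read 5: bits[29:32] width=3 -> value=6 (bin 110); offset now 32 = byte 4 bit 0; 0 bits remain

Answer: 32 6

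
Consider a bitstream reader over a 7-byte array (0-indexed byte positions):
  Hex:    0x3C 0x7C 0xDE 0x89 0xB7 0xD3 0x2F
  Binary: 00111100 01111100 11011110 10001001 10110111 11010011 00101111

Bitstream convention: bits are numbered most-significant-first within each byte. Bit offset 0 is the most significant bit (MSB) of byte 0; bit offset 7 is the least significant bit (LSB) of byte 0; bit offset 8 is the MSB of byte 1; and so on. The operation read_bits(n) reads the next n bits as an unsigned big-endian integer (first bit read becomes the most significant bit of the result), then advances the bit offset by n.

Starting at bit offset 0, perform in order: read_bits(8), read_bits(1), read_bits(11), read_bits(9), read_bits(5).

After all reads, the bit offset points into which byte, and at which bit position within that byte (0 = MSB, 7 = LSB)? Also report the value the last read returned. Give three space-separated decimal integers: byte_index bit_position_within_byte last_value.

Answer: 4 2 6

Derivation:
Read 1: bits[0:8] width=8 -> value=60 (bin 00111100); offset now 8 = byte 1 bit 0; 48 bits remain
Read 2: bits[8:9] width=1 -> value=0 (bin 0); offset now 9 = byte 1 bit 1; 47 bits remain
Read 3: bits[9:20] width=11 -> value=1997 (bin 11111001101); offset now 20 = byte 2 bit 4; 36 bits remain
Read 4: bits[20:29] width=9 -> value=465 (bin 111010001); offset now 29 = byte 3 bit 5; 27 bits remain
Read 5: bits[29:34] width=5 -> value=6 (bin 00110); offset now 34 = byte 4 bit 2; 22 bits remain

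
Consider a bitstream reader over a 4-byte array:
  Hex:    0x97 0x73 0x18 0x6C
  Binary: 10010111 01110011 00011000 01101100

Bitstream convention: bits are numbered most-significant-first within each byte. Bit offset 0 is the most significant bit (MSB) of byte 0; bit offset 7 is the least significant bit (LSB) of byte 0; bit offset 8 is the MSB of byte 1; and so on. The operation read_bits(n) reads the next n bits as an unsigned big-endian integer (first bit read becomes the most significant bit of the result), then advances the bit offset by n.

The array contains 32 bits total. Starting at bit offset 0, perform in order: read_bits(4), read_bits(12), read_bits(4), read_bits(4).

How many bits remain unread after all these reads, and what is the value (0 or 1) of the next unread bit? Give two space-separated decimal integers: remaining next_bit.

Read 1: bits[0:4] width=4 -> value=9 (bin 1001); offset now 4 = byte 0 bit 4; 28 bits remain
Read 2: bits[4:16] width=12 -> value=1907 (bin 011101110011); offset now 16 = byte 2 bit 0; 16 bits remain
Read 3: bits[16:20] width=4 -> value=1 (bin 0001); offset now 20 = byte 2 bit 4; 12 bits remain
Read 4: bits[20:24] width=4 -> value=8 (bin 1000); offset now 24 = byte 3 bit 0; 8 bits remain

Answer: 8 0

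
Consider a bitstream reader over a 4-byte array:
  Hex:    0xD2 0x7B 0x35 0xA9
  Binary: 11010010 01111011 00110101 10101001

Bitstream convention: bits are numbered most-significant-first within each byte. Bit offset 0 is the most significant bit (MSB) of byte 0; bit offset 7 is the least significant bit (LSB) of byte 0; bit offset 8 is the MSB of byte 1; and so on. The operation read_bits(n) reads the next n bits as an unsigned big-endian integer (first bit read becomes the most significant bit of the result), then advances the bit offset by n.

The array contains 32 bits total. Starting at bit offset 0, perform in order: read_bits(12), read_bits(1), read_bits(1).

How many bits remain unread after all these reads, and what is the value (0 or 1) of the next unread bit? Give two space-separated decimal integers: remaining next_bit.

Read 1: bits[0:12] width=12 -> value=3367 (bin 110100100111); offset now 12 = byte 1 bit 4; 20 bits remain
Read 2: bits[12:13] width=1 -> value=1 (bin 1); offset now 13 = byte 1 bit 5; 19 bits remain
Read 3: bits[13:14] width=1 -> value=0 (bin 0); offset now 14 = byte 1 bit 6; 18 bits remain

Answer: 18 1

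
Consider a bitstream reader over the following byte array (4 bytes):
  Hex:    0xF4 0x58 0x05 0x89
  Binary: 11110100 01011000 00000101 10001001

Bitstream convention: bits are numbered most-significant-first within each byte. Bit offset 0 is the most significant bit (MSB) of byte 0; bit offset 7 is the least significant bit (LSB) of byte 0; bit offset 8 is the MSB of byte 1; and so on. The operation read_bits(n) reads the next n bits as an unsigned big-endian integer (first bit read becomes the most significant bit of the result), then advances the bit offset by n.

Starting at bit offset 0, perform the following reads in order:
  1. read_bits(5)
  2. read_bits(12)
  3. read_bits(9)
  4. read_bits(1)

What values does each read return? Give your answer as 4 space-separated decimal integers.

Read 1: bits[0:5] width=5 -> value=30 (bin 11110); offset now 5 = byte 0 bit 5; 27 bits remain
Read 2: bits[5:17] width=12 -> value=2224 (bin 100010110000); offset now 17 = byte 2 bit 1; 15 bits remain
Read 3: bits[17:26] width=9 -> value=22 (bin 000010110); offset now 26 = byte 3 bit 2; 6 bits remain
Read 4: bits[26:27] width=1 -> value=0 (bin 0); offset now 27 = byte 3 bit 3; 5 bits remain

Answer: 30 2224 22 0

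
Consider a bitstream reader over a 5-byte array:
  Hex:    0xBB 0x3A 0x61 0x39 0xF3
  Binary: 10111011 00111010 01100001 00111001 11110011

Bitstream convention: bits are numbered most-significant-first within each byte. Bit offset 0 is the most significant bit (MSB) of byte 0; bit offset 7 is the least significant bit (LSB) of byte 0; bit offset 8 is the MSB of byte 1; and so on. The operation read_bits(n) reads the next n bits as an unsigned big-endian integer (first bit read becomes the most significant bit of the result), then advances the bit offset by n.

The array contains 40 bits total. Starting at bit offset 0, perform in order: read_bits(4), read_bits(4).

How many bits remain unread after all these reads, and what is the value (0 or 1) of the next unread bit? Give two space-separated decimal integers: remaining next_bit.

Read 1: bits[0:4] width=4 -> value=11 (bin 1011); offset now 4 = byte 0 bit 4; 36 bits remain
Read 2: bits[4:8] width=4 -> value=11 (bin 1011); offset now 8 = byte 1 bit 0; 32 bits remain

Answer: 32 0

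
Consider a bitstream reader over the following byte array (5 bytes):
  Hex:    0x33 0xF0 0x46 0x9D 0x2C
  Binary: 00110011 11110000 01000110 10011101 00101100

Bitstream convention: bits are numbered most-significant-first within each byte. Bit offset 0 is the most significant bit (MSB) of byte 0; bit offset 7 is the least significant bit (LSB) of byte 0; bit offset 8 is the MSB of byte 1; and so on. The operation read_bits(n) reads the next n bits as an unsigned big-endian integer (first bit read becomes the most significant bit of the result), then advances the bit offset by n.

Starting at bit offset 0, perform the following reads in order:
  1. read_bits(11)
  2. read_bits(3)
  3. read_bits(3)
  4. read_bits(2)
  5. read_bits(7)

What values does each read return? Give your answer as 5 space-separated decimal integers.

Answer: 415 4 0 2 26

Derivation:
Read 1: bits[0:11] width=11 -> value=415 (bin 00110011111); offset now 11 = byte 1 bit 3; 29 bits remain
Read 2: bits[11:14] width=3 -> value=4 (bin 100); offset now 14 = byte 1 bit 6; 26 bits remain
Read 3: bits[14:17] width=3 -> value=0 (bin 000); offset now 17 = byte 2 bit 1; 23 bits remain
Read 4: bits[17:19] width=2 -> value=2 (bin 10); offset now 19 = byte 2 bit 3; 21 bits remain
Read 5: bits[19:26] width=7 -> value=26 (bin 0011010); offset now 26 = byte 3 bit 2; 14 bits remain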